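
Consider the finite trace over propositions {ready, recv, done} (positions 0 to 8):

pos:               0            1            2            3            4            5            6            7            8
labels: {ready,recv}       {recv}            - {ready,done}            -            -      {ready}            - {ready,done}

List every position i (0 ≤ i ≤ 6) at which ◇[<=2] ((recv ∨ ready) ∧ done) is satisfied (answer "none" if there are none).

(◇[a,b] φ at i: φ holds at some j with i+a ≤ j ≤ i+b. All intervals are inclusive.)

1, 2, 3, 6

Evaluate at each i in [0,6]:
  i=0: ✗ (none in [0,2])
  i=1: ✓ (witness j=3)
  i=2: ✓ (witness j=3)
  i=3: ✓ (witness j=3)
  i=4: ✗ (none in [4,6])
  i=5: ✗ (none in [5,7])
  i=6: ✓ (witness j=8)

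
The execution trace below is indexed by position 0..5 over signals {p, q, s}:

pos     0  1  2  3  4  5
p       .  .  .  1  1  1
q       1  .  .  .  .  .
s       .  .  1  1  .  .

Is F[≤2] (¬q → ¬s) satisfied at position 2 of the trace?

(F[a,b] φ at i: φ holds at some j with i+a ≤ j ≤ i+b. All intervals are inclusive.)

Holds

Check (¬q → ¬s) at each j in [2,4]:
  j=2: false
  j=3: false
  j=4: true
Found at j=4 → formula holds.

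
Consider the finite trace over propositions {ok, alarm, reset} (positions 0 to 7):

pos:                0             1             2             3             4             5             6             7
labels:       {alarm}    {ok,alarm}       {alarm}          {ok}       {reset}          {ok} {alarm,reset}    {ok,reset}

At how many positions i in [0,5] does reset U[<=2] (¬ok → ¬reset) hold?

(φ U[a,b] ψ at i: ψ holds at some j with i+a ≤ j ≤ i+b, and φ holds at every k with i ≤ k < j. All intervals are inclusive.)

6

Evaluate at each i in [0,5]:
  i=0: ✓ (rhs at j=0)
  i=1: ✓ (rhs at j=1)
  i=2: ✓ (rhs at j=2)
  i=3: ✓ (rhs at j=3)
  i=4: ✓ (rhs at j=5; lhs holds on [4,4])
  i=5: ✓ (rhs at j=5)
Positions where it holds: {0, 1, 2, 3, 4, 5} → 6.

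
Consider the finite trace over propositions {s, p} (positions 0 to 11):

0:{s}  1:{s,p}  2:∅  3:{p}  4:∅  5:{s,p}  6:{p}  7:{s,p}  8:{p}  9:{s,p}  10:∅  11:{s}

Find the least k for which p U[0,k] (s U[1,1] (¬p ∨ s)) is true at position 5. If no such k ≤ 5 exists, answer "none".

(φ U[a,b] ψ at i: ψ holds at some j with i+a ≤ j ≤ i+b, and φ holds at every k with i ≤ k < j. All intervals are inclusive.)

Need earliest j ≥ 5 with (s U[1,1] (¬p ∨ s)), and p at every k in [5,j-1].
  j=5: rhs fails.
  j=6: rhs fails.
  j=7: rhs fails.
  j=8: rhs fails.
  j=9: rhs holds; lhs holds on [5,8]. k = 4.

4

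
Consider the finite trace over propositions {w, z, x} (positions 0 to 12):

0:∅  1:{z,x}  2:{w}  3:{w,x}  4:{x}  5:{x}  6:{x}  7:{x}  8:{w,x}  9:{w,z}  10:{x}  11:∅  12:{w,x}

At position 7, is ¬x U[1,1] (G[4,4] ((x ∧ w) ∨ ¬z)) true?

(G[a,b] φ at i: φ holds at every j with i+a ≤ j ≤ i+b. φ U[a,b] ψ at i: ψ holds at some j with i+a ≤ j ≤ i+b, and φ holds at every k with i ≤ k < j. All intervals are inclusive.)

No

Need some j in [8,8] with G[4,4] ((x ∧ w) ∨ ¬z), and ¬x at every k in [7,j-1].
  j=8: G[4,4] ((x ∧ w) ∨ ¬z) holds, but ¬x fails at k=7 → not this j.
No j in the window works → until fails.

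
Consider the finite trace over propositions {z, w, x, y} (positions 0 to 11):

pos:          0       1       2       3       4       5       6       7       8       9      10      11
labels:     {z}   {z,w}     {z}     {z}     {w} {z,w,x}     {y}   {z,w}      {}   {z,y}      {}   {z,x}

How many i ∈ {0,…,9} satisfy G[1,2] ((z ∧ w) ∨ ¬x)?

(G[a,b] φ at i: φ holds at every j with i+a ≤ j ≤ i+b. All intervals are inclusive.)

9

Evaluate at each i in [0,9]:
  i=0: ✓ (all of [1,2])
  i=1: ✓ (all of [2,3])
  i=2: ✓ (all of [3,4])
  i=3: ✓ (all of [4,5])
  i=4: ✓ (all of [5,6])
  i=5: ✓ (all of [6,7])
  i=6: ✓ (all of [7,8])
  i=7: ✓ (all of [8,9])
  i=8: ✓ (all of [9,10])
  i=9: ✗ (fails at j=11)
Positions where it holds: {0, 1, 2, 3, 4, 5, 6, 7, 8} → 9.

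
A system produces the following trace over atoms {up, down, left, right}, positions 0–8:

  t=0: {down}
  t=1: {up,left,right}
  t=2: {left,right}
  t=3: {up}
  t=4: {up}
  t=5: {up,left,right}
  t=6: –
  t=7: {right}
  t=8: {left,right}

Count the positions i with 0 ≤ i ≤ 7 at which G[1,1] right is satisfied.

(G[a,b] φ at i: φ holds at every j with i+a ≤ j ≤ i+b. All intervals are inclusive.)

5

Evaluate at each i in [0,7]:
  i=0: ✓ (all of [1,1])
  i=1: ✓ (all of [2,2])
  i=2: ✗ (fails at j=3)
  i=3: ✗ (fails at j=4)
  i=4: ✓ (all of [5,5])
  i=5: ✗ (fails at j=6)
  i=6: ✓ (all of [7,7])
  i=7: ✓ (all of [8,8])
Positions where it holds: {0, 1, 4, 6, 7} → 5.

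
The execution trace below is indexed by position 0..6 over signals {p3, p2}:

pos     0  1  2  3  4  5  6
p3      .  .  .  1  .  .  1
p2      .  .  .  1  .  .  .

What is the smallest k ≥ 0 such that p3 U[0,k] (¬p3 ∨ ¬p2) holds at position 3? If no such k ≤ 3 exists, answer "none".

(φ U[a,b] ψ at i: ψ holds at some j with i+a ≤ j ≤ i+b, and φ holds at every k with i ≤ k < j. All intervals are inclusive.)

Need earliest j ≥ 3 with (¬p3 ∨ ¬p2), and p3 at every k in [3,j-1].
  j=3: rhs fails.
  j=4: rhs holds; lhs holds on [3,3]. k = 1.

1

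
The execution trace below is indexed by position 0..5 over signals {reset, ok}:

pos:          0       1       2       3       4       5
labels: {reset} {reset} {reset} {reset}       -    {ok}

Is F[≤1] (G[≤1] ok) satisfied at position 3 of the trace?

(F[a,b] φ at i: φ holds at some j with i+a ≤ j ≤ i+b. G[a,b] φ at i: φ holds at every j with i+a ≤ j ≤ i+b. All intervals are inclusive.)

False

Check G[≤1] ok at each j in [3,4]:
  j=3: fails at 3
  j=4: fails at 4
No position in the window satisfies it → formula fails.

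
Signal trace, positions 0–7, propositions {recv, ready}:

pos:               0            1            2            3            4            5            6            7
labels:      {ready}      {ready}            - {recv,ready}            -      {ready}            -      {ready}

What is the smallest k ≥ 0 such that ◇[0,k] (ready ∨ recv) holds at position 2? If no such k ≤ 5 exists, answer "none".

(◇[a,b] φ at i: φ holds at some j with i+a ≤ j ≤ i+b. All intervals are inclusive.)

Scan j = 2,3,… for (ready ∨ recv):
  j=2: fails
  j=3: holds
First hit at j=3, so smallest k = 3-2 = 1.

1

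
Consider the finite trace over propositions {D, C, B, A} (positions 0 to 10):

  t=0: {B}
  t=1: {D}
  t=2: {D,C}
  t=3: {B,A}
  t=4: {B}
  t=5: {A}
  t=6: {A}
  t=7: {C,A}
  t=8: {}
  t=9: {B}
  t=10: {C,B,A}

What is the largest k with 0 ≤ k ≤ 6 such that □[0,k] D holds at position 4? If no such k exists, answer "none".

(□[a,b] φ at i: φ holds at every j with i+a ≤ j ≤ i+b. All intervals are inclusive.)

none

D must hold from j=4 onward; find where it first fails.
  j=4: fails → no k works.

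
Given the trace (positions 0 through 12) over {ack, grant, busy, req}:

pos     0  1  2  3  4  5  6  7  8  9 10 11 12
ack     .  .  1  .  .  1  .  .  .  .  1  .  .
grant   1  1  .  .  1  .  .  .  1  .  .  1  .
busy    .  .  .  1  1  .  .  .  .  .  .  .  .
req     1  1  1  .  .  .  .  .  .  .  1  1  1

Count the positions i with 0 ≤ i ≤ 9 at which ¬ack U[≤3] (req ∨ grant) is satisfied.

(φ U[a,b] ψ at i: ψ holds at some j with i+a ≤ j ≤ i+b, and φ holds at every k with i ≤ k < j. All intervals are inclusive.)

9

Evaluate at each i in [0,9]:
  i=0: ✓ (rhs at j=0)
  i=1: ✓ (rhs at j=1)
  i=2: ✓ (rhs at j=2)
  i=3: ✓ (rhs at j=4; lhs holds on [3,3])
  i=4: ✓ (rhs at j=4)
  i=5: ✗ (lhs fails at k=5 before rhs at j=8)
  i=6: ✓ (rhs at j=8; lhs holds on [6,7])
  i=7: ✓ (rhs at j=8; lhs holds on [7,7])
  i=8: ✓ (rhs at j=8)
  i=9: ✓ (rhs at j=10; lhs holds on [9,9])
Positions where it holds: {0, 1, 2, 3, 4, 6, 7, 8, 9} → 9.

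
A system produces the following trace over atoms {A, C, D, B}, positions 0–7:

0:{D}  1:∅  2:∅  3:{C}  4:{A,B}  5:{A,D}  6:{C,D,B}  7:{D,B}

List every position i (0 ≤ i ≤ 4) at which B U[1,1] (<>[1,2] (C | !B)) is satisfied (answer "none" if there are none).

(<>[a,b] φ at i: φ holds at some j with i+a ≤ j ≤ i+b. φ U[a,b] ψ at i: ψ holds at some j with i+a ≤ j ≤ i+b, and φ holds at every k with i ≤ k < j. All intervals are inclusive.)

4

Evaluate at each i in [0,4]:
  i=0: ✗ (lhs fails at k=0 before rhs at j=1)
  i=1: ✗ (lhs fails at k=1 before rhs at j=2)
  i=2: ✗ (lhs fails at k=2 before rhs at j=3)
  i=3: ✗ (lhs fails at k=3 before rhs at j=4)
  i=4: ✓ (rhs at j=5; lhs holds on [4,4])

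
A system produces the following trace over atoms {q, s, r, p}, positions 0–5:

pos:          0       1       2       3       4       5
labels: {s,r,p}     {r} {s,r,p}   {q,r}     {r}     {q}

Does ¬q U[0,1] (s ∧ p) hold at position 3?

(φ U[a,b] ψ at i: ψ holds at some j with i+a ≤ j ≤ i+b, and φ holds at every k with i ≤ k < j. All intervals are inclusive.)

False

Need some j in [3,4] with (s ∧ p), and ¬q at every k in [3,j-1].
  j=3: (s ∧ p) false.
  j=4: (s ∧ p) false.
No j in the window works → until fails.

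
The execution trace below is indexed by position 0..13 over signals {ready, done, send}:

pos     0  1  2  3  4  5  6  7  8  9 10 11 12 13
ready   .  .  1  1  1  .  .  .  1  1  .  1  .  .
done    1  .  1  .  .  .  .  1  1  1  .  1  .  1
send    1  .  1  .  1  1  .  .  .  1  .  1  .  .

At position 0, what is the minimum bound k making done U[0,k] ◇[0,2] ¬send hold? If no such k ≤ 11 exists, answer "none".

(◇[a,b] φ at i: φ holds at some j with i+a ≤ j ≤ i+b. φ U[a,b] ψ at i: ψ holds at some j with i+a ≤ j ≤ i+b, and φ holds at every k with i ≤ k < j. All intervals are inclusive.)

0

Need earliest j ≥ 0 with ◇[0,2] ¬send, and done at every k in [0,j-1].
  j=0: rhs holds (empty prefix). k = 0.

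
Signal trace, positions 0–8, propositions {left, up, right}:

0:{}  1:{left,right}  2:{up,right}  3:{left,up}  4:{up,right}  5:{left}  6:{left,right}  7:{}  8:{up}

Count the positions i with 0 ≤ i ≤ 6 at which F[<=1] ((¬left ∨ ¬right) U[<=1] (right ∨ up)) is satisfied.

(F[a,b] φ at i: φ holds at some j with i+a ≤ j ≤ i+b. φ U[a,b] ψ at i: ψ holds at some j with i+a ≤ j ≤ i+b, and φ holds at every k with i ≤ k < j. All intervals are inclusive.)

7

Evaluate at each i in [0,6]:
  i=0: ✓ (witness j=0)
  i=1: ✓ (witness j=1)
  i=2: ✓ (witness j=2)
  i=3: ✓ (witness j=3)
  i=4: ✓ (witness j=4)
  i=5: ✓ (witness j=5)
  i=6: ✓ (witness j=6)
Positions where it holds: {0, 1, 2, 3, 4, 5, 6} → 7.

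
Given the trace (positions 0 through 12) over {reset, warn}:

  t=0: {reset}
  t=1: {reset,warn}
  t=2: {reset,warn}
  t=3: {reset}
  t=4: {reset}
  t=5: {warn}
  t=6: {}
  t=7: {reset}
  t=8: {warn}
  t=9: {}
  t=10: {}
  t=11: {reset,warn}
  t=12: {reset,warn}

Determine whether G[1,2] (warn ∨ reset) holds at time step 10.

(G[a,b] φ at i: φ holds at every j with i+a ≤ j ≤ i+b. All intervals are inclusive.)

Yes

Check (warn ∨ reset) at every j in [11,12]:
  j=11: true
  j=12: true
All positions satisfy it → formula holds.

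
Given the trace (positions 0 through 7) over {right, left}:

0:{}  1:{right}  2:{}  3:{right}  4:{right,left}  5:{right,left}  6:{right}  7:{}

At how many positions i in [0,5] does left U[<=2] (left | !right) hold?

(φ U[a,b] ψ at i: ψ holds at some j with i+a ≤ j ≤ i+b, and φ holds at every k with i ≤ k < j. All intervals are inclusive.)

4

Evaluate at each i in [0,5]:
  i=0: ✓ (rhs at j=0)
  i=1: ✗ (lhs fails at k=1 before rhs at j=2)
  i=2: ✓ (rhs at j=2)
  i=3: ✗ (lhs fails at k=3 before rhs at j=4)
  i=4: ✓ (rhs at j=4)
  i=5: ✓ (rhs at j=5)
Positions where it holds: {0, 2, 4, 5} → 4.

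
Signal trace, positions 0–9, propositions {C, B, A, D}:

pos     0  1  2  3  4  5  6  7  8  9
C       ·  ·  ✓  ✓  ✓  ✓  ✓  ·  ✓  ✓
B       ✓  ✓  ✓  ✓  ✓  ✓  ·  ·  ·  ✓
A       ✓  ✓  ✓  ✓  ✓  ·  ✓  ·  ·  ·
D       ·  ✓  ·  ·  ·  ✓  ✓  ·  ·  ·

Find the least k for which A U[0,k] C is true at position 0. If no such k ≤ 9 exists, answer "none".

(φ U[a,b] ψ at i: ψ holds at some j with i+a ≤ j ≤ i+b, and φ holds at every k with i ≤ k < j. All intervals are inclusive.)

2

Need earliest j ≥ 0 with C, and A at every k in [0,j-1].
  j=0: rhs fails.
  j=1: rhs fails.
  j=2: rhs holds; lhs holds on [0,1]. k = 2.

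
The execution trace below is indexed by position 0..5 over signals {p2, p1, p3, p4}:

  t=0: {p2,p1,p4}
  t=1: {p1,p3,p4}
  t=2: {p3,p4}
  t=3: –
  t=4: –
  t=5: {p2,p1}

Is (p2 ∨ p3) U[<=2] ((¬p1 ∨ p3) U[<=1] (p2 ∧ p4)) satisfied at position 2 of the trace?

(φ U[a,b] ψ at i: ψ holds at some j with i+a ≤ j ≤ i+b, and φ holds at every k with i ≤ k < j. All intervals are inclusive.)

Does not hold

Need some j in [2,4] with ((¬p1 ∨ p3) U[<=1] (p2 ∧ p4)), and (p2 ∨ p3) at every k in [2,j-1].
  j=2: ((¬p1 ∨ p3) U[<=1] (p2 ∧ p4)) — fails.
  j=3: ((¬p1 ∨ p3) U[<=1] (p2 ∧ p4)) — fails.
  j=4: ((¬p1 ∨ p3) U[<=1] (p2 ∧ p4)) — fails.
No j in the window works → until fails.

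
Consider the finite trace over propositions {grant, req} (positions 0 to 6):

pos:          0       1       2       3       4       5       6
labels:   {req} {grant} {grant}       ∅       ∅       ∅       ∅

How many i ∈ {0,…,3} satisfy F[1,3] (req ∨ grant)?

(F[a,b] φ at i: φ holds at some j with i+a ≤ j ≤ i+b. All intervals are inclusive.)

2

Evaluate at each i in [0,3]:
  i=0: ✓ (witness j=1)
  i=1: ✓ (witness j=2)
  i=2: ✗ (none in [3,5])
  i=3: ✗ (none in [4,6])
Positions where it holds: {0, 1} → 2.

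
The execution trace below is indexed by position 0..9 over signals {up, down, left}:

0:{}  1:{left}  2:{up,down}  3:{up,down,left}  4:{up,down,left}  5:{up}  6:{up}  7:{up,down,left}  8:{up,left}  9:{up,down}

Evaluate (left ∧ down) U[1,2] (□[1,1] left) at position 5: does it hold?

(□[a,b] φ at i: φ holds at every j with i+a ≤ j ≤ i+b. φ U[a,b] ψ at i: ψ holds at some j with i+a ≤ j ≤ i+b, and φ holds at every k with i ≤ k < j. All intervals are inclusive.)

Need some j in [6,7] with □[1,1] left, and (left ∧ down) at every k in [5,j-1].
  j=6: □[1,1] left holds, but (left ∧ down) fails at k=5 → not this j.
  j=7: □[1,1] left holds, but (left ∧ down) fails at k=5 → not this j.
No j in the window works → until fails.

No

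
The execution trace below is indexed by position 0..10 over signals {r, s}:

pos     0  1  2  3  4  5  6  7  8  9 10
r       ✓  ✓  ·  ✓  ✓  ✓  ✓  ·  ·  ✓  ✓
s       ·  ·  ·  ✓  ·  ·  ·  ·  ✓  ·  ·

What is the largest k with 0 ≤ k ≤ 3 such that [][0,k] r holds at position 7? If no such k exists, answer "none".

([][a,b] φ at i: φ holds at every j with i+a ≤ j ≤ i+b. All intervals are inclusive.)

r must hold from j=7 onward; find where it first fails.
  j=7: fails → no k works.

none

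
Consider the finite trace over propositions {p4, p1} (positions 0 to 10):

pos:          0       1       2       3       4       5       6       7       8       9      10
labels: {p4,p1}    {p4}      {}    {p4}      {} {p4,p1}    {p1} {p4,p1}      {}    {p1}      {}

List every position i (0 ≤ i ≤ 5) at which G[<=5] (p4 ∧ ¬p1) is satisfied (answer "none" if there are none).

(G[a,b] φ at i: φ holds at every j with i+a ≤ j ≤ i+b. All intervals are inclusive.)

Evaluate at each i in [0,5]:
  i=0: ✗ (fails at j=0)
  i=1: ✗ (fails at j=2)
  i=2: ✗ (fails at j=2)
  i=3: ✗ (fails at j=4)
  i=4: ✗ (fails at j=4)
  i=5: ✗ (fails at j=5)

none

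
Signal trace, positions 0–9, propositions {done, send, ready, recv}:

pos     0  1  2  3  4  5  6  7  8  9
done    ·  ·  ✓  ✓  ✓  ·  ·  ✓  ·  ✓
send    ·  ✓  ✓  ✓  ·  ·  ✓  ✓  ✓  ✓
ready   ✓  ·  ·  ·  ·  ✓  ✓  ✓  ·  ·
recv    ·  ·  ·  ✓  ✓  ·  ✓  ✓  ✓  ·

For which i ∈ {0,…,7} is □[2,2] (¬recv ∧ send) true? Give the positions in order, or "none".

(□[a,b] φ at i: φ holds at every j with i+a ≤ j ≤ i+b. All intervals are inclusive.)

0, 7

Evaluate at each i in [0,7]:
  i=0: ✓ (all of [2,2])
  i=1: ✗ (fails at j=3)
  i=2: ✗ (fails at j=4)
  i=3: ✗ (fails at j=5)
  i=4: ✗ (fails at j=6)
  i=5: ✗ (fails at j=7)
  i=6: ✗ (fails at j=8)
  i=7: ✓ (all of [9,9])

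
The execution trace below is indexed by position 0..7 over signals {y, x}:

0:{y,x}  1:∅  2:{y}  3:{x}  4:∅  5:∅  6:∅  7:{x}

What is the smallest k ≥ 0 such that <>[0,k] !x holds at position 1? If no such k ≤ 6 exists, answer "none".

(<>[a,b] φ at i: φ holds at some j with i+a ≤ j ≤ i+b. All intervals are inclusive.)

0

Scan j = 1,2,… for !x:
  j=1: holds
First hit at j=1, so smallest k = 1-1 = 0.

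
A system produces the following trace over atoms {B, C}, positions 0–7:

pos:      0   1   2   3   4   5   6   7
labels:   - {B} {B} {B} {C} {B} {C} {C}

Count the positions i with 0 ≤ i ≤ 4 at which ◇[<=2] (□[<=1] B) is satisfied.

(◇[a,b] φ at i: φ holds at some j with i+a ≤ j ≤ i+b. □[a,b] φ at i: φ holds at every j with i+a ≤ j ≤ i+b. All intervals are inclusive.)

Evaluate at each i in [0,4]:
  i=0: ✓ (witness j=1)
  i=1: ✓ (witness j=1)
  i=2: ✓ (witness j=2)
  i=3: ✗ (none in [3,5])
  i=4: ✗ (none in [4,6])
Positions where it holds: {0, 1, 2} → 3.

3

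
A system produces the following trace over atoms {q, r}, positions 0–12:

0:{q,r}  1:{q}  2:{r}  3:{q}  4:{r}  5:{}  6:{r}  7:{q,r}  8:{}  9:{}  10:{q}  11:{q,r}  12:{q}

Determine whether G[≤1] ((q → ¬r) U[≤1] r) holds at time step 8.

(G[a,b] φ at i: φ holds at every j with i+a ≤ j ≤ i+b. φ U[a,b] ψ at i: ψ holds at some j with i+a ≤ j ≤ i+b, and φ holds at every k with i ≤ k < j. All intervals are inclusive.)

False

Check ((q → ¬r) U[≤1] r) at every j in [8,9]:
  j=8: fails
  j=9: fails
Fails at j=8 → formula fails.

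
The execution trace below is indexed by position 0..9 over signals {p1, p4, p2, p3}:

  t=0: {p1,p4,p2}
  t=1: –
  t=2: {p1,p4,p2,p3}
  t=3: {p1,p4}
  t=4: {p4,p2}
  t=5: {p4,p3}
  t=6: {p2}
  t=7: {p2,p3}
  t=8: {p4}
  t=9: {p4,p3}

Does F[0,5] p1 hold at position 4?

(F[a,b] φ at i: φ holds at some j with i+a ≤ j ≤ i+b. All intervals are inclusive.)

Check p1 at each j in [4,9]:
  j=4: false
  j=5: false
  j=6: false
  j=7: false
  j=8: false
  j=9: false
No position in the window satisfies it → formula fails.

No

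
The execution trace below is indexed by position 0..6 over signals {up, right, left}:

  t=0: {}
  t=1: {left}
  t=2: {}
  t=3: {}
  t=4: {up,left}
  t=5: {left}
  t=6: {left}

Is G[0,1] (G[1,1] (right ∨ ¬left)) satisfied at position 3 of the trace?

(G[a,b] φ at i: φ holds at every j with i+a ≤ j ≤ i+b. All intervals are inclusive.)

False

Check G[1,1] (right ∨ ¬left) at every j in [3,4]:
  j=3: fails at 4
  j=4: fails at 5
Fails at j=3 → formula fails.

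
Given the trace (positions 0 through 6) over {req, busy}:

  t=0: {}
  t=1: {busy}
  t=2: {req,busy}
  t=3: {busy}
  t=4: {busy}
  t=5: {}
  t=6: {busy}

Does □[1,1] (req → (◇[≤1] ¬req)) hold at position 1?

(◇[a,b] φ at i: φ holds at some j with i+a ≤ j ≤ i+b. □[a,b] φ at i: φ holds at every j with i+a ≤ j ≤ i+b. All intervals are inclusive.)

True

Check (req → (◇[≤1] ¬req)) at every j in [2,2]:
  j=2: antecedent true; consequent holds (witness at 3) → ✓
All positions satisfy it → formula holds.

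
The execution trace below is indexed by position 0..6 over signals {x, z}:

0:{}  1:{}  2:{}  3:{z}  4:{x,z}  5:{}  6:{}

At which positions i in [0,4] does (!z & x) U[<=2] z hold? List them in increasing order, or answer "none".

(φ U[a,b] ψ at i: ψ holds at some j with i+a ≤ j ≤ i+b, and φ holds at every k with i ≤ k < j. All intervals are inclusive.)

Evaluate at each i in [0,4]:
  i=0: ✗ (no rhs in [0,2])
  i=1: ✗ (lhs fails at k=1 before rhs at j=3)
  i=2: ✗ (lhs fails at k=2 before rhs at j=3)
  i=3: ✓ (rhs at j=3)
  i=4: ✓ (rhs at j=4)

3, 4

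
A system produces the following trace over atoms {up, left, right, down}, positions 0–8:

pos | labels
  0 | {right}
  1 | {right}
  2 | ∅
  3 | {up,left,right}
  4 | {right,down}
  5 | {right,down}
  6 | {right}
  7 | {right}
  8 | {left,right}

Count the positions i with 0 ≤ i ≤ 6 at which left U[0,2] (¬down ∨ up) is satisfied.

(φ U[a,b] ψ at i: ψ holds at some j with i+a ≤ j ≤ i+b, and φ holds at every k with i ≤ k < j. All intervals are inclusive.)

Evaluate at each i in [0,6]:
  i=0: ✓ (rhs at j=0)
  i=1: ✓ (rhs at j=1)
  i=2: ✓ (rhs at j=2)
  i=3: ✓ (rhs at j=3)
  i=4: ✗ (lhs fails at k=4 before rhs at j=6)
  i=5: ✗ (lhs fails at k=5 before rhs at j=6)
  i=6: ✓ (rhs at j=6)
Positions where it holds: {0, 1, 2, 3, 6} → 5.

5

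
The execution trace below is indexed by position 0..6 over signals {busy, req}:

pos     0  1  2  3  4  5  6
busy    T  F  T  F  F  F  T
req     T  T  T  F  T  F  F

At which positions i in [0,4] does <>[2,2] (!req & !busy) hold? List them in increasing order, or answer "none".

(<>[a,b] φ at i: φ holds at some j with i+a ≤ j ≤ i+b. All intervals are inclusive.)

1, 3

Evaluate at each i in [0,4]:
  i=0: ✗ (none in [2,2])
  i=1: ✓ (witness j=3)
  i=2: ✗ (none in [4,4])
  i=3: ✓ (witness j=5)
  i=4: ✗ (none in [6,6])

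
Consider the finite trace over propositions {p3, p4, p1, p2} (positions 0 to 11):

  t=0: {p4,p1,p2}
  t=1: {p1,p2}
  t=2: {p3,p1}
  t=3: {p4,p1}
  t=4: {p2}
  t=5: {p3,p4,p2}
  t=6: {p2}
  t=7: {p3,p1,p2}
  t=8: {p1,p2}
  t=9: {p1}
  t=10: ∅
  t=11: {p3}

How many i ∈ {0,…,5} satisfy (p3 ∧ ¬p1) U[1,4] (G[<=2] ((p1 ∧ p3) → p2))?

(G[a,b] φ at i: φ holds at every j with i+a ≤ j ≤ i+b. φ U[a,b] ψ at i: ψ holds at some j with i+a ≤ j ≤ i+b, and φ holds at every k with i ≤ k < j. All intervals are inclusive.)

Evaluate at each i in [0,5]:
  i=0: ✗ (lhs fails at k=0 before rhs at j=3)
  i=1: ✗ (lhs fails at k=1 before rhs at j=3)
  i=2: ✗ (lhs fails at k=2 before rhs at j=3)
  i=3: ✗ (lhs fails at k=3 before rhs at j=4)
  i=4: ✗ (lhs fails at k=4 before rhs at j=5)
  i=5: ✓ (rhs at j=6; lhs holds on [5,5])
Positions where it holds: {5} → 1.

1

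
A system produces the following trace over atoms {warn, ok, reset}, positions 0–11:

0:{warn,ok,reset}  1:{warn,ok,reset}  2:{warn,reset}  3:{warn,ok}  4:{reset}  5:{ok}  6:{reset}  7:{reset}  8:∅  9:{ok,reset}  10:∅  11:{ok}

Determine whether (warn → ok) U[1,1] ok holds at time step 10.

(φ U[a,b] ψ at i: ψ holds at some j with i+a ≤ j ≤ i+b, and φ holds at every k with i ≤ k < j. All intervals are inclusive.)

Need some j in [11,11] with ok, and (warn → ok) at every k in [10,j-1].
  j=11: ok holds; (warn → ok) holds at every k in [10,10] → satisfied.

Holds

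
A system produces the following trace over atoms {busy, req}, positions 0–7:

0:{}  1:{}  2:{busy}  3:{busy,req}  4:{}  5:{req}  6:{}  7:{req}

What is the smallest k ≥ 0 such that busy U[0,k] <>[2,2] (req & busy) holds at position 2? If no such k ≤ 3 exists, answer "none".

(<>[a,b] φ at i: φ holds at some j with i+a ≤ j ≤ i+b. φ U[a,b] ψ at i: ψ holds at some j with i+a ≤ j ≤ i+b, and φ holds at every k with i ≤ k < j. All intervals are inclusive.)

Need earliest j ≥ 2 with <>[2,2] (req & busy), and busy at every k in [2,j-1].
  j=2: rhs fails.
  j=3: rhs fails.
  j=4: rhs fails.
  j=5: rhs fails.
No witness within the range → none.

none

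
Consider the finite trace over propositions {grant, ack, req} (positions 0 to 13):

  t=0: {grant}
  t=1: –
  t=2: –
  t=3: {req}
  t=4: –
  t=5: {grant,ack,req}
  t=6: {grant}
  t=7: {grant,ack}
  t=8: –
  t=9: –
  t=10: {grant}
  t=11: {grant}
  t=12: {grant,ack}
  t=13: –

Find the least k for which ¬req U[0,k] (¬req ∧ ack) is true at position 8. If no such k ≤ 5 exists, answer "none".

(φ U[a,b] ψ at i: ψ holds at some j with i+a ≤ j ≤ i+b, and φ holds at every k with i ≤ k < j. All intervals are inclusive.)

Need earliest j ≥ 8 with (¬req ∧ ack), and ¬req at every k in [8,j-1].
  j=8: rhs fails.
  j=9: rhs fails.
  j=10: rhs fails.
  j=11: rhs fails.
  j=12: rhs holds; lhs holds on [8,11]. k = 4.

4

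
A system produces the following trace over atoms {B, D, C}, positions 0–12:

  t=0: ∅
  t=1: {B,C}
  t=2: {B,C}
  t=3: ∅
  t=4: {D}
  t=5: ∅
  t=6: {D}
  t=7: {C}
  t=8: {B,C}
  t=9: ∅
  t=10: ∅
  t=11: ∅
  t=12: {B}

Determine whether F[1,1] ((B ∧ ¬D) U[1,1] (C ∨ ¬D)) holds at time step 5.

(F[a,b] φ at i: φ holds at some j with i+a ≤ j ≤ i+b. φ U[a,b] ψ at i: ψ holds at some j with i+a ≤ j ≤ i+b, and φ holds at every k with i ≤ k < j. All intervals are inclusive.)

Check ((B ∧ ¬D) U[1,1] (C ∨ ¬D)) at each j in [6,6]:
  j=6: fails
No position in the window satisfies it → formula fails.

False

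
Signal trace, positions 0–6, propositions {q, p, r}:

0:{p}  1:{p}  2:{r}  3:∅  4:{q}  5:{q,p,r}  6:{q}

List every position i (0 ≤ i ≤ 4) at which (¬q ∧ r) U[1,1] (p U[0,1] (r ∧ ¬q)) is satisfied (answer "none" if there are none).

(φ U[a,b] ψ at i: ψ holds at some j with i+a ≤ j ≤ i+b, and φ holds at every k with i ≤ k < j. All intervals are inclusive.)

none

Evaluate at each i in [0,4]:
  i=0: ✗ (lhs fails at k=0 before rhs at j=1)
  i=1: ✗ (lhs fails at k=1 before rhs at j=2)
  i=2: ✗ (no rhs in [3,3])
  i=3: ✗ (no rhs in [4,4])
  i=4: ✗ (no rhs in [5,5])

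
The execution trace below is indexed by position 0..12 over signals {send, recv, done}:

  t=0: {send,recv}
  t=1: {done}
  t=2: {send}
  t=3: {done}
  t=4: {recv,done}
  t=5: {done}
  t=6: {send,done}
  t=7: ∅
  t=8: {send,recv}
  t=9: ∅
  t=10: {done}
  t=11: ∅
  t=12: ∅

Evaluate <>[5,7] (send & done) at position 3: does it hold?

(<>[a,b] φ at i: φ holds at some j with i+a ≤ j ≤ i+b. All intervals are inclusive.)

Does not hold

Check (send & done) at each j in [8,10]:
  j=8: false
  j=9: false
  j=10: false
No position in the window satisfies it → formula fails.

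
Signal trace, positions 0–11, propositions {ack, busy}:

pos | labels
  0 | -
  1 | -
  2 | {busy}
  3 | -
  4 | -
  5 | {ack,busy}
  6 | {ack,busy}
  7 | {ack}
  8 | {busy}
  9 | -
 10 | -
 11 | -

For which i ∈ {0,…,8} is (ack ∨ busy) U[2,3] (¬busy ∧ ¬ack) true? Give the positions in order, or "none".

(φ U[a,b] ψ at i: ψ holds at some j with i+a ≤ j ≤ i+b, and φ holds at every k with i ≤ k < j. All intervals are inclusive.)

6, 7

Evaluate at each i in [0,8]:
  i=0: ✗ (lhs fails at k=0 before rhs at j=3)
  i=1: ✗ (lhs fails at k=1 before rhs at j=3)
  i=2: ✗ (lhs fails at k=3 before rhs at j=4)
  i=3: ✗ (no rhs in [5,6])
  i=4: ✗ (no rhs in [6,7])
  i=5: ✗ (no rhs in [7,8])
  i=6: ✓ (rhs at j=9; lhs holds on [6,8])
  i=7: ✓ (rhs at j=9; lhs holds on [7,8])
  i=8: ✗ (lhs fails at k=9 before rhs at j=10)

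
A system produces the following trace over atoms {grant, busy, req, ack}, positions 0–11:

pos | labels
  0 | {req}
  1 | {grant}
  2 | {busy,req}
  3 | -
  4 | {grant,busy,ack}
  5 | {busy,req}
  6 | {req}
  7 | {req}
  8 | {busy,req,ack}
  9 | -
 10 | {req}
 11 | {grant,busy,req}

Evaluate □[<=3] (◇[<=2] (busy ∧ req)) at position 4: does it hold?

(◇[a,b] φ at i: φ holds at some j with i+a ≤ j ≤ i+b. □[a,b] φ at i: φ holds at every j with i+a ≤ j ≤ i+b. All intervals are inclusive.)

Yes

Check ◇[<=2] (busy ∧ req) at every j in [4,7]:
  j=4: holds (witness at 5)
  j=5: holds (witness at 5)
  j=6: holds (witness at 8)
  j=7: holds (witness at 8)
All positions satisfy it → formula holds.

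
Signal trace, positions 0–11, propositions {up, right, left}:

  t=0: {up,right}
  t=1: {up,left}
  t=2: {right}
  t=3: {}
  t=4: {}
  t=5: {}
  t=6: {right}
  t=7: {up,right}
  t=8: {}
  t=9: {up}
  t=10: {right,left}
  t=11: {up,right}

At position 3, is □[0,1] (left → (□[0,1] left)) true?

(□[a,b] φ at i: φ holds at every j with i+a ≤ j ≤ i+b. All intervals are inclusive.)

Check (left → (□[0,1] left)) at every j in [3,4]:
  j=3: antecedent false → ✓
  j=4: antecedent false → ✓
All positions satisfy it → formula holds.

Holds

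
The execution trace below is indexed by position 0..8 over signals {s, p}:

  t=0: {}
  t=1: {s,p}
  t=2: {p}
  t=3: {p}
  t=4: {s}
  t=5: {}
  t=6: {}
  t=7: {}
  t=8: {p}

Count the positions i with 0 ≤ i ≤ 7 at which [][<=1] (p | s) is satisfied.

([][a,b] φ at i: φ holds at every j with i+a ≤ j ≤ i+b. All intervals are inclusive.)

Evaluate at each i in [0,7]:
  i=0: ✗ (fails at j=0)
  i=1: ✓ (all of [1,2])
  i=2: ✓ (all of [2,3])
  i=3: ✓ (all of [3,4])
  i=4: ✗ (fails at j=5)
  i=5: ✗ (fails at j=5)
  i=6: ✗ (fails at j=6)
  i=7: ✗ (fails at j=7)
Positions where it holds: {1, 2, 3} → 3.

3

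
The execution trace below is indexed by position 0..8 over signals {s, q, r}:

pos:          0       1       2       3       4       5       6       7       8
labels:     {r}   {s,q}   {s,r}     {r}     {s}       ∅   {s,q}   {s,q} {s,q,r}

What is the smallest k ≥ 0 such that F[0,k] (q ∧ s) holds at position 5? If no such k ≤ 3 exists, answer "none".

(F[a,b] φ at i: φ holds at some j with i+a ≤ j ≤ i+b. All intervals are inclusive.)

1

Scan j = 5,6,… for (q ∧ s):
  j=5: fails
  j=6: holds
First hit at j=6, so smallest k = 6-5 = 1.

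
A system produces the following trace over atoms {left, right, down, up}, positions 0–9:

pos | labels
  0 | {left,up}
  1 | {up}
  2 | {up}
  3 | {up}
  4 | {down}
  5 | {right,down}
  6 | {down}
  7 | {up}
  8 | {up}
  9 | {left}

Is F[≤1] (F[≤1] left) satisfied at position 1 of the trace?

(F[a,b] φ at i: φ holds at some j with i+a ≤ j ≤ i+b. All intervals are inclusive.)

Check F[≤1] left at each j in [1,2]:
  j=1: fails (none in [1,2])
  j=2: fails (none in [2,3])
No position in the window satisfies it → formula fails.

No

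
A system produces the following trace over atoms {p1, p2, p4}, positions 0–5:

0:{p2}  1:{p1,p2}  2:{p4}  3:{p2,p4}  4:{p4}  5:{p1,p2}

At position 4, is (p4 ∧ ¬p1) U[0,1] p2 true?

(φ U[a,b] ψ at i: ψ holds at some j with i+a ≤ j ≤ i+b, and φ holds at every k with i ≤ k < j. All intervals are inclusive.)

Yes

Need some j in [4,5] with p2, and (p4 ∧ ¬p1) at every k in [4,j-1].
  j=4: p2 false.
  j=5: p2 holds; (p4 ∧ ¬p1) holds at every k in [4,4] → satisfied.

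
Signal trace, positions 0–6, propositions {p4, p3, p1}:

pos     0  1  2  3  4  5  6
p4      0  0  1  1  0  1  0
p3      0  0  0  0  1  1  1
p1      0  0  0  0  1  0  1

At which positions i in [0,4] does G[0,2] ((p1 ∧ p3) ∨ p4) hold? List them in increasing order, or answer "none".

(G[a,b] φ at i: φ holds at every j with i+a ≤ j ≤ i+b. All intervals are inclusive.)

Evaluate at each i in [0,4]:
  i=0: ✗ (fails at j=0)
  i=1: ✗ (fails at j=1)
  i=2: ✓ (all of [2,4])
  i=3: ✓ (all of [3,5])
  i=4: ✓ (all of [4,6])

2, 3, 4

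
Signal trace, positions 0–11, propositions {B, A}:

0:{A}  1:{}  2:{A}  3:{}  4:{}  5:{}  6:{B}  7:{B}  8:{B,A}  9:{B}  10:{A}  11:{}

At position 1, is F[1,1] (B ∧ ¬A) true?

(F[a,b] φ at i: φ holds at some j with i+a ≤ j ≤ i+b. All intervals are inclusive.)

Check (B ∧ ¬A) at each j in [2,2]:
  j=2: false
No position in the window satisfies it → formula fails.

Does not hold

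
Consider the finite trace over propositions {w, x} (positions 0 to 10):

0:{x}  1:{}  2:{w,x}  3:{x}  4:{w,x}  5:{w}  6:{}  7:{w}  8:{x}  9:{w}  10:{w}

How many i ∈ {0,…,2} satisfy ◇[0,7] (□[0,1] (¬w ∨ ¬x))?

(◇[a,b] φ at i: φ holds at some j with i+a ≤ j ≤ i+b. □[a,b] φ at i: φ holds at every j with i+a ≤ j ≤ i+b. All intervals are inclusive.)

Evaluate at each i in [0,2]:
  i=0: ✓ (witness j=0)
  i=1: ✓ (witness j=5)
  i=2: ✓ (witness j=5)
Positions where it holds: {0, 1, 2} → 3.

3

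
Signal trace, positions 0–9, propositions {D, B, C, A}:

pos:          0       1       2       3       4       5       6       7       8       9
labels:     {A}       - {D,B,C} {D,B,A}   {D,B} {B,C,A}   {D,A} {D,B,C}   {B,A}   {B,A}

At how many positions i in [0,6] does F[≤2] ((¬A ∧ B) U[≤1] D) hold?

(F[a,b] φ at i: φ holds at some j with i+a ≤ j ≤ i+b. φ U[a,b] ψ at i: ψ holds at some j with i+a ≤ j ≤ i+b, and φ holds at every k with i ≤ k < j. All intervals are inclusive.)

Evaluate at each i in [0,6]:
  i=0: ✓ (witness j=2)
  i=1: ✓ (witness j=2)
  i=2: ✓ (witness j=2)
  i=3: ✓ (witness j=3)
  i=4: ✓ (witness j=4)
  i=5: ✓ (witness j=6)
  i=6: ✓ (witness j=6)
Positions where it holds: {0, 1, 2, 3, 4, 5, 6} → 7.

7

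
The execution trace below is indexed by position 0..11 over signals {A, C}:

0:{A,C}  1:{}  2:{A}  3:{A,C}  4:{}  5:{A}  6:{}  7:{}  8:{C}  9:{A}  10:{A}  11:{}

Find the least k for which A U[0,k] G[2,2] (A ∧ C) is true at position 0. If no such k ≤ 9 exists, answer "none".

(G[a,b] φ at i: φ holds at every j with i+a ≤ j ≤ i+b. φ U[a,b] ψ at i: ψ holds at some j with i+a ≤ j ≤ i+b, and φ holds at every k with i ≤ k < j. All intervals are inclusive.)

Need earliest j ≥ 0 with G[2,2] (A ∧ C), and A at every k in [0,j-1].
  j=0: rhs fails.
  j=1: rhs holds; lhs holds on [0,0]. k = 1.

1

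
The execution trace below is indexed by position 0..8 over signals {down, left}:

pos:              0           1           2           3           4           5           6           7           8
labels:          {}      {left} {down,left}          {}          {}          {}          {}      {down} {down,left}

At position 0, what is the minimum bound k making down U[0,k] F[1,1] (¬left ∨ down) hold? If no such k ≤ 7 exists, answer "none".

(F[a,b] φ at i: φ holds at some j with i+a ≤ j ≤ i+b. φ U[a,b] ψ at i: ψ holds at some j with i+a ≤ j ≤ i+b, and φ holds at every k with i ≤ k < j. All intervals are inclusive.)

Need earliest j ≥ 0 with F[1,1] (¬left ∨ down), and down at every k in [0,j-1].
  j=0: rhs fails.
  j=1: rhs holds but lhs fails at k=0.
  j=2: rhs holds but lhs fails at k=0.
  j=3: rhs holds but lhs fails at k=0.
  j=4: rhs holds but lhs fails at k=0.
  j=5: rhs holds but lhs fails at k=0.
  j=6: rhs holds but lhs fails at k=0.
  j=7: rhs holds but lhs fails at k=0.
No witness within the range → none.

none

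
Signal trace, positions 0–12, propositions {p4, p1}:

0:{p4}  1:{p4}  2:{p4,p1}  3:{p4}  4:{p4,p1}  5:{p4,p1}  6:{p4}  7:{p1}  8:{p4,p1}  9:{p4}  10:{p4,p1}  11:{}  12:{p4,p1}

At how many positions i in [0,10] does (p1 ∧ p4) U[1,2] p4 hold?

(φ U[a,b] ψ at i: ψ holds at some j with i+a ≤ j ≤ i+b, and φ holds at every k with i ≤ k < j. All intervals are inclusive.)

4

Evaluate at each i in [0,10]:
  i=0: ✗ (lhs fails at k=0 before rhs at j=1)
  i=1: ✗ (lhs fails at k=1 before rhs at j=2)
  i=2: ✓ (rhs at j=3; lhs holds on [2,2])
  i=3: ✗ (lhs fails at k=3 before rhs at j=4)
  i=4: ✓ (rhs at j=5; lhs holds on [4,4])
  i=5: ✓ (rhs at j=6; lhs holds on [5,5])
  i=6: ✗ (lhs fails at k=6 before rhs at j=8)
  i=7: ✗ (lhs fails at k=7 before rhs at j=8)
  i=8: ✓ (rhs at j=9; lhs holds on [8,8])
  i=9: ✗ (lhs fails at k=9 before rhs at j=10)
  i=10: ✗ (lhs fails at k=11 before rhs at j=12)
Positions where it holds: {2, 4, 5, 8} → 4.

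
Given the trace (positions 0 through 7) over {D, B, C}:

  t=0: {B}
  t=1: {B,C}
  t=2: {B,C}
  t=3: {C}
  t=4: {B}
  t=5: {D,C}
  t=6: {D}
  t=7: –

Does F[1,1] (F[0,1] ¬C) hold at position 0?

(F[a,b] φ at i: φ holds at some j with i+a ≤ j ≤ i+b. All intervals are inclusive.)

Check F[0,1] ¬C at each j in [1,1]:
  j=1: fails (none in [1,2])
No position in the window satisfies it → formula fails.

Does not hold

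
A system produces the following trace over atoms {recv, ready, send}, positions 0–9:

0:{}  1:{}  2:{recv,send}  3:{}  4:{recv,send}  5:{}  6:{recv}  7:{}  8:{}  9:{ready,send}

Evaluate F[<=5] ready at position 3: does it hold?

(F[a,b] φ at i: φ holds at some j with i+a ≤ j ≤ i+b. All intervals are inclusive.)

Check ready at each j in [3,8]:
  j=3: false
  j=4: false
  j=5: false
  j=6: false
  j=7: false
  j=8: false
No position in the window satisfies it → formula fails.

False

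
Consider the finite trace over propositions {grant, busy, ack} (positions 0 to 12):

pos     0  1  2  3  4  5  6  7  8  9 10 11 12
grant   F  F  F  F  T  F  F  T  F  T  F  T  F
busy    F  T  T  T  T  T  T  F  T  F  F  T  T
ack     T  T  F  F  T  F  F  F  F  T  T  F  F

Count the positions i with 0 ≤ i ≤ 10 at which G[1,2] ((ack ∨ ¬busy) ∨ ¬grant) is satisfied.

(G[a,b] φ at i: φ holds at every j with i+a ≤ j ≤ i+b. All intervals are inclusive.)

9

Evaluate at each i in [0,10]:
  i=0: ✓ (all of [1,2])
  i=1: ✓ (all of [2,3])
  i=2: ✓ (all of [3,4])
  i=3: ✓ (all of [4,5])
  i=4: ✓ (all of [5,6])
  i=5: ✓ (all of [6,7])
  i=6: ✓ (all of [7,8])
  i=7: ✓ (all of [8,9])
  i=8: ✓ (all of [9,10])
  i=9: ✗ (fails at j=11)
  i=10: ✗ (fails at j=11)
Positions where it holds: {0, 1, 2, 3, 4, 5, 6, 7, 8} → 9.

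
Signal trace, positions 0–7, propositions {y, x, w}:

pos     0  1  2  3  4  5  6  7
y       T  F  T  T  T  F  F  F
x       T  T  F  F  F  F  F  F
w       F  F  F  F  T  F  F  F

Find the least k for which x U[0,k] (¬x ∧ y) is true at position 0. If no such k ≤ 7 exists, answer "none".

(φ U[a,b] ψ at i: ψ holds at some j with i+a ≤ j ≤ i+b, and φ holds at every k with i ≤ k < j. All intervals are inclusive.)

2

Need earliest j ≥ 0 with (¬x ∧ y), and x at every k in [0,j-1].
  j=0: rhs fails.
  j=1: rhs fails.
  j=2: rhs holds; lhs holds on [0,1]. k = 2.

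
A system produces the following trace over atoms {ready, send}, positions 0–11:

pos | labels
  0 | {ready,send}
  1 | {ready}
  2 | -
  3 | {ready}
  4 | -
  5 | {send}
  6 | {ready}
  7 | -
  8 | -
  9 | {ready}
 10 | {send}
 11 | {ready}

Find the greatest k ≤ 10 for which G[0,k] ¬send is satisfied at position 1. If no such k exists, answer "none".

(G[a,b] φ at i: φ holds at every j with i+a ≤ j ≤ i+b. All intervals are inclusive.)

¬send must hold from j=1 onward; find where it first fails.
  j=1: holds
  j=2: holds
  j=3: holds
  j=4: holds
  j=5: fails
Holds on [1,4], so largest k = 3.

3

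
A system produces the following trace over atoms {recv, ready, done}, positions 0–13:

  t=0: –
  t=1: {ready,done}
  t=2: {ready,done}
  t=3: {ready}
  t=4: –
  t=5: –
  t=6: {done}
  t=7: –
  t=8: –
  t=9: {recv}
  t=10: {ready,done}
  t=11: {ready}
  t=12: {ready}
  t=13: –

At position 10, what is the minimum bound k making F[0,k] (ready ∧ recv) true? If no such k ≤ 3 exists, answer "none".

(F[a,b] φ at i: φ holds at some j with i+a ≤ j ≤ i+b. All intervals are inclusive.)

Scan j = 10,11,… for (ready ∧ recv):
  j=10: fails
  j=11: fails
  j=12: fails
  j=13: fails
No j in [10,13] satisfies it → none.

none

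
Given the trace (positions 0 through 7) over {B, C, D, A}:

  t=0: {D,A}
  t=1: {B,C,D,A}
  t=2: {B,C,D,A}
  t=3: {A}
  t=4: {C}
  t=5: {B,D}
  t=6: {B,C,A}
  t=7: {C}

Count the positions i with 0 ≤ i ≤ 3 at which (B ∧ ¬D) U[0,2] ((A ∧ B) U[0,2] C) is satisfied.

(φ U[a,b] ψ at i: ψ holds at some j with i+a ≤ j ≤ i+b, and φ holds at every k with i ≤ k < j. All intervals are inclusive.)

2

Evaluate at each i in [0,3]:
  i=0: ✗ (lhs fails at k=0 before rhs at j=1)
  i=1: ✓ (rhs at j=1)
  i=2: ✓ (rhs at j=2)
  i=3: ✗ (lhs fails at k=3 before rhs at j=4)
Positions where it holds: {1, 2} → 2.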